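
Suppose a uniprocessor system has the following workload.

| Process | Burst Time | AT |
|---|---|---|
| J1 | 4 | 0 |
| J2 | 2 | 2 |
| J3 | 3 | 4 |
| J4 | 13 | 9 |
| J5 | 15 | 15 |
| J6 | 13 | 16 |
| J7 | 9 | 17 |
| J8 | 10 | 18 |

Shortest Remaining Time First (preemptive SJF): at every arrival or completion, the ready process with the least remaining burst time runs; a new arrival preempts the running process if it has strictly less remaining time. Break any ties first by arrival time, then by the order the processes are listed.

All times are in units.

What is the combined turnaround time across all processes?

Schedule: | J1 0-4 | J2 4-6 | J3 6-9 | J4 9-22 | J7 22-31 | J8 31-41 | J6 41-54 | J5 54-69 |
Completion: J1=4  J2=6  J3=9  J4=22  J5=69  J6=54  J7=31  J8=41
Turnaround (C−A): J1=4  J2=4  J3=5  J4=13  J5=54  J6=38  J7=14  J8=23
Turnaround = completion − arrival: J1=4, J2=4, J3=5, J4=13, J5=54, J6=38, J7=14, J8=23
Total turnaround = 4 + 4 + 5 + 13 + 54 + 38 + 14 + 23 = 155

155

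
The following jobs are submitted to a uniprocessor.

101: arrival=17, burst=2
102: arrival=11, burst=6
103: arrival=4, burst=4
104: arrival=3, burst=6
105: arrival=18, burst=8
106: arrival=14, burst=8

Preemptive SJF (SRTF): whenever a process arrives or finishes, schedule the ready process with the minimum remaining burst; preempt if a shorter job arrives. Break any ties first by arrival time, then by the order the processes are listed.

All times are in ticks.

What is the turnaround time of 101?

4

Gantt: | idle 0-3 | 104 3-4 | 103 4-8 | 104 8-13 | 102 13-19 | 101 19-21 | 106 21-29 | 105 29-37 |
Completion: 101=21  102=19  103=8  104=13  105=37  106=29
Turnaround (C−A): 101=4  102=8  103=4  104=10  105=19  106=15
Turnaround(101) = completion − arrival = 21 − 17 = 4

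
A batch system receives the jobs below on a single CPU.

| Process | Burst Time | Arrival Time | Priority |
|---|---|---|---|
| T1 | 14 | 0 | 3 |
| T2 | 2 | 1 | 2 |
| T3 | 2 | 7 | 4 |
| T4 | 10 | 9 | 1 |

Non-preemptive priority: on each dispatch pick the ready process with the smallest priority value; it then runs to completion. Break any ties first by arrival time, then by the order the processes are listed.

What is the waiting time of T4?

Timeline: | T1 0-14 | T4 14-24 | T2 24-26 | T3 26-28 |
Completion: T1=14  T2=26  T3=28  T4=24
Waiting(T4) = turnaround − burst = 15 − 10 = 5

5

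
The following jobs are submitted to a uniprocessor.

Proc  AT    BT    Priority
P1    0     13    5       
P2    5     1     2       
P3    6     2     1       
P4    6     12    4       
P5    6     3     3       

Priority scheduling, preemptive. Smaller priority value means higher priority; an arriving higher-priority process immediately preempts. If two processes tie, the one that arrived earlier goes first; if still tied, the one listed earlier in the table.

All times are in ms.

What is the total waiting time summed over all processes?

25

Schedule: | P1 0-5 | P2 5-6 | P3 6-8 | P5 8-11 | P4 11-23 | P1 23-31 |
Completion: P1=31  P2=6  P3=8  P4=23  P5=11
Waiting = turnaround − burst: P1=18, P2=0, P3=0, P4=5, P5=2
Total waiting = 18 + 0 + 0 + 5 + 2 = 25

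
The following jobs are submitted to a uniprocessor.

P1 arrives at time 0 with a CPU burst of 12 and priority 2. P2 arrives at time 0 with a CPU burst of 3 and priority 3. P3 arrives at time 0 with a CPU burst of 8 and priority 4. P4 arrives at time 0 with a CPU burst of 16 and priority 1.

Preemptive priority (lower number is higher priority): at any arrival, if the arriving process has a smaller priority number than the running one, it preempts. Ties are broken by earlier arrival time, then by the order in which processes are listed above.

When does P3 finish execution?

39

Timeline: | P4 0-16 | P1 16-28 | P2 28-31 | P3 31-39 |
Completion: P1=28  P2=31  P3=39  P4=16
Turnaround (C−A): P1=28  P2=31  P3=39  P4=16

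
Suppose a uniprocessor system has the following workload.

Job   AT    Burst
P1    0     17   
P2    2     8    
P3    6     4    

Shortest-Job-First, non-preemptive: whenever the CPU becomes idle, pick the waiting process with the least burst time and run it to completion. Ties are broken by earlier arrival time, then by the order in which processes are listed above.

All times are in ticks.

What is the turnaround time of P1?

17

Schedule: | P1 0-17 | P3 17-21 | P2 21-29 |
Completion: P1=17  P2=29  P3=21
Turnaround (C−A): P1=17  P2=27  P3=15
Turnaround(P1) = completion − arrival = 17 − 0 = 17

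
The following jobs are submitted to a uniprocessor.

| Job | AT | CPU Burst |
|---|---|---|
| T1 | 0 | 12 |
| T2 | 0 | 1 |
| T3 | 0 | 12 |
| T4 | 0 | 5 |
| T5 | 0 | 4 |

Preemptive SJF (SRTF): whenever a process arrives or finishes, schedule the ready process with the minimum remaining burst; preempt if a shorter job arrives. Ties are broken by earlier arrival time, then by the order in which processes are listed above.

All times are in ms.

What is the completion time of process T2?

Gantt: | T2 0-1 | T5 1-5 | T4 5-10 | T1 10-22 | T3 22-34 |
Completion: T1=22  T2=1  T3=34  T4=10  T5=5

1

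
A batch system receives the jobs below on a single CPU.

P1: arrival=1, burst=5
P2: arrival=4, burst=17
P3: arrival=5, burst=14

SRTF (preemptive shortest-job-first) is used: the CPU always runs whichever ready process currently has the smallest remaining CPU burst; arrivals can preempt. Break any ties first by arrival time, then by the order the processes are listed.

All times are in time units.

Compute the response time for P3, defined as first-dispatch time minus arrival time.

1

Timeline: | idle 0-1 | P1 1-6 | P3 6-20 | P2 20-37 |
Completion: P1=6  P2=37  P3=20
Response(P3) = first start − arrival = 6 − 5 = 1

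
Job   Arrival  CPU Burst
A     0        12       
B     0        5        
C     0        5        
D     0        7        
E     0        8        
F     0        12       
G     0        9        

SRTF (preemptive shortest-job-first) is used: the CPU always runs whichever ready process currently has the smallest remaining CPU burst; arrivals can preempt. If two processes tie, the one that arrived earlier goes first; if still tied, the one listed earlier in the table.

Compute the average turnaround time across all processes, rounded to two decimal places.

27.86

Schedule: | B 0-5 | C 5-10 | D 10-17 | E 17-25 | G 25-34 | A 34-46 | F 46-58 |
Completion: A=46  B=5  C=10  D=17  E=25  F=58  G=34
Turnaround times: A=46, B=5, C=10, D=17, E=25, F=58, G=34
Average turnaround = (46+5+10+17+25+58+34) / 7 = 195/7 = 27.86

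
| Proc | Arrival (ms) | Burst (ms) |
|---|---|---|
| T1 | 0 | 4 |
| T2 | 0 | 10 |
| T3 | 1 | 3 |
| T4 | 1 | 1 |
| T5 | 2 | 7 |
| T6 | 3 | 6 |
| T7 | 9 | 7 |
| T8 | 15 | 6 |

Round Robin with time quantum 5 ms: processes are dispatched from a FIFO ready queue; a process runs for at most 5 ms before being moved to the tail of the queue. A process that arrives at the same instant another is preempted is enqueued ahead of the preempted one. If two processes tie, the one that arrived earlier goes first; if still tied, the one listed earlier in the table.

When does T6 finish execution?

Timeline: | T1 0-4 | T2 4-9 | T3 9-12 | T4 12-13 | T5 13-18 | T6 18-23 | T7 23-28 | T2 28-33 | T8 33-38 | T5 38-40 | T6 40-41 | T7 41-43 | T8 43-44 |
Completion: T1=4  T2=33  T3=12  T4=13  T5=40  T6=41  T7=43  T8=44
Turnaround (C−A): T1=4  T2=33  T3=11  T4=12  T5=38  T6=38  T7=34  T8=29

41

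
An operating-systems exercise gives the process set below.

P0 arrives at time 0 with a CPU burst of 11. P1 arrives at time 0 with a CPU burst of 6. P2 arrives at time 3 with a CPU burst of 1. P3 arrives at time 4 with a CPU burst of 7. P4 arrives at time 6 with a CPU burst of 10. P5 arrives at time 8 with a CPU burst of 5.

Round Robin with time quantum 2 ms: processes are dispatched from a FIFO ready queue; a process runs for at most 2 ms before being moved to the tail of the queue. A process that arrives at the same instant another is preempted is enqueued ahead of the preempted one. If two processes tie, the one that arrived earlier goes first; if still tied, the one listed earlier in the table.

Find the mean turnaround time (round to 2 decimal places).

25.67

Gantt: | P0 0-2 | P1 2-4 | P0 4-6 | P2 6-7 | P3 7-9 | P1 9-11 | P4 11-13 | P0 13-15 | P5 15-17 | P3 17-19 | P1 19-21 | P4 21-23 | P0 23-25 | P5 25-27 | P3 27-29 | P4 29-31 | P0 31-33 | P5 33-34 | P3 34-35 | P4 35-37 | P0 37-38 | P4 38-40 |
Completion: P0=38  P1=21  P2=7  P3=35  P4=40  P5=34
Turnaround (C−A): P0=38  P1=21  P2=4  P3=31  P4=34  P5=26
Turnaround times: P0=38, P1=21, P2=4, P3=31, P4=34, P5=26
Average turnaround = (38+21+4+31+34+26) / 6 = 154/6 = 25.67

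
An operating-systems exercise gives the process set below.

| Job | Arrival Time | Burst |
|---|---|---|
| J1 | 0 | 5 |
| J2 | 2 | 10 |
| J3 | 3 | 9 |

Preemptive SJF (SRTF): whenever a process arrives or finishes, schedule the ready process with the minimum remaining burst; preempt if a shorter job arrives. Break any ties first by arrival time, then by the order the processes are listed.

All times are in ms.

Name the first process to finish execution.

Timeline: | J1 0-5 | J3 5-14 | J2 14-24 |
Completion: J1=5  J2=24  J3=14
Turnaround (C−A): J1=5  J2=22  J3=11
Finish order: J1 → J3 → J2

J1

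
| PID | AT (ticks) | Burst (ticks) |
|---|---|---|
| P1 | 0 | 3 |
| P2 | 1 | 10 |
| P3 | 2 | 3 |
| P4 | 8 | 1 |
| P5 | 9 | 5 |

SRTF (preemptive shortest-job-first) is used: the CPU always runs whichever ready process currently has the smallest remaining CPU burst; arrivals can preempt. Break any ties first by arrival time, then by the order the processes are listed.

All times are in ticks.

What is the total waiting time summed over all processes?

Schedule: | P1 0-3 | P3 3-6 | P2 6-8 | P4 8-9 | P5 9-14 | P2 14-22 |
Completion: P1=3  P2=22  P3=6  P4=9  P5=14
Turnaround (C−A): P1=3  P2=21  P3=4  P4=1  P5=5
Waiting = turnaround − burst: P1=0, P2=11, P3=1, P4=0, P5=0
Total waiting = 0 + 11 + 1 + 0 + 0 = 12

12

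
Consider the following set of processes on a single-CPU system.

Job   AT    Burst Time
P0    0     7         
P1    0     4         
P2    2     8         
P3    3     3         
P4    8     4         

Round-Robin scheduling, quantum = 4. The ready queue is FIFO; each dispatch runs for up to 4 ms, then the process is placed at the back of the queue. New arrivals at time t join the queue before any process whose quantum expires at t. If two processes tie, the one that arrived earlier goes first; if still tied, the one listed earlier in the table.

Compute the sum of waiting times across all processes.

Schedule: | P0 0-4 | P1 4-8 | P2 8-12 | P3 12-15 | P0 15-18 | P4 18-22 | P2 22-26 |
Completion: P0=18  P1=8  P2=26  P3=15  P4=22
Waiting = turnaround − burst: P0=11, P1=4, P2=16, P3=9, P4=10
Total waiting = 11 + 4 + 16 + 9 + 10 = 50

50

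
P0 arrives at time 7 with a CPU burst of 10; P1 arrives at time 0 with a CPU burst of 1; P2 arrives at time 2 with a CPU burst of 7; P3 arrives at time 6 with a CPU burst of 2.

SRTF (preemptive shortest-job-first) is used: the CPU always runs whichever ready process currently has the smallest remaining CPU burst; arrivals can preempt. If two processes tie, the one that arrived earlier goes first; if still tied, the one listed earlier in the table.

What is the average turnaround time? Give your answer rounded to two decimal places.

Timeline: | P1 0-1 | idle 1-2 | P2 2-6 | P3 6-8 | P2 8-11 | P0 11-21 |
Completion: P0=21  P1=1  P2=11  P3=8
Turnaround (C−A): P0=14  P1=1  P2=9  P3=2
Turnaround times: P0=14, P1=1, P2=9, P3=2
Average turnaround = (14+1+9+2) / 4 = 26/4 = 6.50

6.50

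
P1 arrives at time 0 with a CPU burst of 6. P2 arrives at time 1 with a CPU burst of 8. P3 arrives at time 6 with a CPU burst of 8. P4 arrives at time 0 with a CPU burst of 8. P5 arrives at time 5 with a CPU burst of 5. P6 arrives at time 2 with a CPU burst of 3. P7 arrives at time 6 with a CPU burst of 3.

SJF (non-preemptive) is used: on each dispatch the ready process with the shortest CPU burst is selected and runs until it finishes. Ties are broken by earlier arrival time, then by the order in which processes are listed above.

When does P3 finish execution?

41

Gantt: | P1 0-6 | P6 6-9 | P7 9-12 | P5 12-17 | P4 17-25 | P2 25-33 | P3 33-41 |
Completion: P1=6  P2=33  P3=41  P4=25  P5=17  P6=9  P7=12
Turnaround (C−A): P1=6  P2=32  P3=35  P4=25  P5=12  P6=7  P7=6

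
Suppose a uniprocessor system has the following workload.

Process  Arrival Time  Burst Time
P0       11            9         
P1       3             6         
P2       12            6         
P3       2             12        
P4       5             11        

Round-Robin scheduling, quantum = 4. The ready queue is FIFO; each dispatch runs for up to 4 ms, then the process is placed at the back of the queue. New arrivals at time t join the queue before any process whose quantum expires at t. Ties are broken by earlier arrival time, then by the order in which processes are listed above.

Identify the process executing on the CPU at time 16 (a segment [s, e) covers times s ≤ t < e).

Gantt: | idle 0-2 | P3 2-6 | P1 6-10 | P4 10-14 | P3 14-18 | P1 18-20 | P0 20-24 | P2 24-28 | P4 28-32 | P3 32-36 | P0 36-40 | P2 40-42 | P4 42-45 | P0 45-46 |
Completion: P0=46  P1=20  P2=42  P3=36  P4=45
Turnaround (C−A): P0=35  P1=17  P2=30  P3=34  P4=40

P3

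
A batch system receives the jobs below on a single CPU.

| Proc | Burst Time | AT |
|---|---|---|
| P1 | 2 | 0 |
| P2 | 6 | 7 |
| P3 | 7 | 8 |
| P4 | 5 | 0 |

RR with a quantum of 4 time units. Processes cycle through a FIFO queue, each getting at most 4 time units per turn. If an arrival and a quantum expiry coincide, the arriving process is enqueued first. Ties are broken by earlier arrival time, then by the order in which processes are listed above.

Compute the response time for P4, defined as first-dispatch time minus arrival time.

Gantt: | P1 0-2 | P4 2-7 | P2 7-11 | P3 11-15 | P2 15-17 | P3 17-20 |
Completion: P1=2  P2=17  P3=20  P4=7
Response(P4) = first start − arrival = 2 − 0 = 2

2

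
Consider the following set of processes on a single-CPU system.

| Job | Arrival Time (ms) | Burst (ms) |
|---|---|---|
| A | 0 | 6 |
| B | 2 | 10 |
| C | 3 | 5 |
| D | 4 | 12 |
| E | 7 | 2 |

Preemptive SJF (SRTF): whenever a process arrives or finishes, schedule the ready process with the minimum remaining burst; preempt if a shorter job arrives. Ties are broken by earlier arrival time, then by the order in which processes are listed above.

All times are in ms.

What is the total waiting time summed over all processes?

Schedule: | A 0-6 | C 6-7 | E 7-9 | C 9-13 | B 13-23 | D 23-35 |
Completion: A=6  B=23  C=13  D=35  E=9
Turnaround (C−A): A=6  B=21  C=10  D=31  E=2
Waiting = turnaround − burst: A=0, B=11, C=5, D=19, E=0
Total waiting = 0 + 11 + 5 + 19 + 0 = 35

35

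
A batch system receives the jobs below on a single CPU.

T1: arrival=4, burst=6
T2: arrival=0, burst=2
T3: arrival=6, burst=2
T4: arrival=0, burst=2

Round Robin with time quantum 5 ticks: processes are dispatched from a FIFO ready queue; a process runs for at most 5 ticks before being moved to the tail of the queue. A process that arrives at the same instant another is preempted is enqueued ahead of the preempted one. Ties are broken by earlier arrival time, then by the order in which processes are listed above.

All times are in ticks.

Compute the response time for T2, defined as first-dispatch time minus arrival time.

0

Timeline: | T2 0-2 | T4 2-4 | T1 4-9 | T3 9-11 | T1 11-12 |
Completion: T1=12  T2=2  T3=11  T4=4
Turnaround (C−A): T1=8  T2=2  T3=5  T4=4
Response(T2) = first start − arrival = 0 − 0 = 0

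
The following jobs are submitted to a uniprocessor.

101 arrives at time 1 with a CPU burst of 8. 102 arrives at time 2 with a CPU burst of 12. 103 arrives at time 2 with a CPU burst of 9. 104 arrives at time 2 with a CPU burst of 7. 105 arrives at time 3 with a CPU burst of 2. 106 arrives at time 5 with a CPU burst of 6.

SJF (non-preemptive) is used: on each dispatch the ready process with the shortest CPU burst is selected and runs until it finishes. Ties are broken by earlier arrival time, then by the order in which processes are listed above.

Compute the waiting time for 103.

22

Gantt: | idle 0-1 | 101 1-9 | 105 9-11 | 106 11-17 | 104 17-24 | 103 24-33 | 102 33-45 |
Completion: 101=9  102=45  103=33  104=24  105=11  106=17
Waiting(103) = turnaround − burst = 31 − 9 = 22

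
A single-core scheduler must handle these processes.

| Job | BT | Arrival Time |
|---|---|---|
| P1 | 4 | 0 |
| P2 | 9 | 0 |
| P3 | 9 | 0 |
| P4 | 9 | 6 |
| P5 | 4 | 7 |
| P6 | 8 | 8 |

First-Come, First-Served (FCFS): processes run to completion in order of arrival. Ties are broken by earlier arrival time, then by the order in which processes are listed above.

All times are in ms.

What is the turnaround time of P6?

35

Timeline: | P1 0-4 | P2 4-13 | P3 13-22 | P4 22-31 | P5 31-35 | P6 35-43 |
Completion: P1=4  P2=13  P3=22  P4=31  P5=35  P6=43
Turnaround (C−A): P1=4  P2=13  P3=22  P4=25  P5=28  P6=35
Turnaround(P6) = completion − arrival = 43 − 8 = 35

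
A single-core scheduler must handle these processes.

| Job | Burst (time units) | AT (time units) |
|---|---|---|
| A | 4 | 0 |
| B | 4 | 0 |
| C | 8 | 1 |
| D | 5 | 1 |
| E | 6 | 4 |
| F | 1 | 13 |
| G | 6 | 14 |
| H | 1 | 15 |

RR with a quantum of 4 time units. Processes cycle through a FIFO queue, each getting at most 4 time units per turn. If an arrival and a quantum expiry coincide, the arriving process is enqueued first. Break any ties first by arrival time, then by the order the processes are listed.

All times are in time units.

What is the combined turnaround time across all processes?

Timeline: | A 0-4 | B 4-8 | C 8-12 | D 12-16 | E 16-20 | C 20-24 | F 24-25 | G 25-29 | H 29-30 | D 30-31 | E 31-33 | G 33-35 |
Completion: A=4  B=8  C=24  D=31  E=33  F=25  G=35  H=30
Turnaround (C−A): A=4  B=8  C=23  D=30  E=29  F=12  G=21  H=15
Turnaround = completion − arrival: A=4, B=8, C=23, D=30, E=29, F=12, G=21, H=15
Total turnaround = 4 + 8 + 23 + 30 + 29 + 12 + 21 + 15 = 142

142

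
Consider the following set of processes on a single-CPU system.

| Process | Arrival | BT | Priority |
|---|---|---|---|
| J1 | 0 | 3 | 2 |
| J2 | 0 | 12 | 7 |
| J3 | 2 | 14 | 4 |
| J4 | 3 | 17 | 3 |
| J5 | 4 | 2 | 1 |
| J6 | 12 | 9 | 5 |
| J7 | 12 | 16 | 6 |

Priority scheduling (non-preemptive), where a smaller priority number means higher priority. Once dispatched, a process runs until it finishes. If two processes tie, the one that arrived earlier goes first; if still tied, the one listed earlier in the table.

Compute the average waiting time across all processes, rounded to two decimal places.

22.00

Timeline: | J1 0-3 | J4 3-20 | J5 20-22 | J3 22-36 | J6 36-45 | J7 45-61 | J2 61-73 |
Completion: J1=3  J2=73  J3=36  J4=20  J5=22  J6=45  J7=61
Turnaround (C−A): J1=3  J2=73  J3=34  J4=17  J5=18  J6=33  J7=49
Waiting times: J1=0, J2=61, J3=20, J4=0, J5=16, J6=24, J7=33
Average waiting = (0+61+20+0+16+24+33) / 7 = 154/7 = 22.00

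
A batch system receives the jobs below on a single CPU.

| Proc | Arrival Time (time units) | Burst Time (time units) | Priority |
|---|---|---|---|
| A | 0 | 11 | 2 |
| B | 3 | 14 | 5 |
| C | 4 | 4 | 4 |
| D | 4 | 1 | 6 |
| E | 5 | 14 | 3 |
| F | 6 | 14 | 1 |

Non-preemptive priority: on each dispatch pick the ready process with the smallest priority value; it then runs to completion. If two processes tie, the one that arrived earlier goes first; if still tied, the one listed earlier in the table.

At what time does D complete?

Timeline: | A 0-11 | F 11-25 | E 25-39 | C 39-43 | B 43-57 | D 57-58 |
Completion: A=11  B=57  C=43  D=58  E=39  F=25
Turnaround (C−A): A=11  B=54  C=39  D=54  E=34  F=19

58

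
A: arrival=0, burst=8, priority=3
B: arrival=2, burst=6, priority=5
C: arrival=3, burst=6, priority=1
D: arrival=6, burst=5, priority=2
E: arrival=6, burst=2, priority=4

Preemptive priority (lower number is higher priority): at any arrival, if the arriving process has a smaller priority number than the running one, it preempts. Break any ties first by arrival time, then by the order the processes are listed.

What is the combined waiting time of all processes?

Gantt: | A 0-3 | C 3-9 | D 9-14 | A 14-19 | E 19-21 | B 21-27 |
Completion: A=19  B=27  C=9  D=14  E=21
Waiting = turnaround − burst: A=11, B=19, C=0, D=3, E=13
Total waiting = 11 + 19 + 0 + 3 + 13 = 46

46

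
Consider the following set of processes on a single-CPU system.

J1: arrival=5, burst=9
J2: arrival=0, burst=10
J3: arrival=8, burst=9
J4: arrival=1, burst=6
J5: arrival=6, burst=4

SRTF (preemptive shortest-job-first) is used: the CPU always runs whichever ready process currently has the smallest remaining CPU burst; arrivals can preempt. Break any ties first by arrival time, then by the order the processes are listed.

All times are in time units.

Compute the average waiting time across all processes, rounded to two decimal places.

9.40

Timeline: | J2 0-1 | J4 1-7 | J5 7-11 | J2 11-20 | J1 20-29 | J3 29-38 |
Completion: J1=29  J2=20  J3=38  J4=7  J5=11
Waiting times: J1=15, J2=10, J3=21, J4=0, J5=1
Average waiting = (15+10+21+0+1) / 5 = 47/5 = 9.40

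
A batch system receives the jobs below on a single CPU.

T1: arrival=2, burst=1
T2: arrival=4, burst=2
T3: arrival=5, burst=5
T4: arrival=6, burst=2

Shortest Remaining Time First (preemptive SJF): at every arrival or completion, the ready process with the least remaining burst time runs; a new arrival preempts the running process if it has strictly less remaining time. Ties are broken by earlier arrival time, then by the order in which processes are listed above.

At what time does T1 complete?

Gantt: | idle 0-2 | T1 2-3 | idle 3-4 | T2 4-6 | T4 6-8 | T3 8-13 |
Completion: T1=3  T2=6  T3=13  T4=8
Turnaround (C−A): T1=1  T2=2  T3=8  T4=2

3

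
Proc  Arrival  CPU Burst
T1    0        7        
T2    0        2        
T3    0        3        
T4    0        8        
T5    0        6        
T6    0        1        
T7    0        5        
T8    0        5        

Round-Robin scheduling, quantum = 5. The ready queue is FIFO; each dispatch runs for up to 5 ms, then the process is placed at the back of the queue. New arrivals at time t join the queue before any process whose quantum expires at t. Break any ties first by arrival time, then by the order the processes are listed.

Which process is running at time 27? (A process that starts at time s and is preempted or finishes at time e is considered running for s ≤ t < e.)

T8

Schedule: | T1 0-5 | T2 5-7 | T3 7-10 | T4 10-15 | T5 15-20 | T6 20-21 | T7 21-26 | T8 26-31 | T1 31-33 | T4 33-36 | T5 36-37 |
Completion: T1=33  T2=7  T3=10  T4=36  T5=37  T6=21  T7=26  T8=31
Turnaround (C−A): T1=33  T2=7  T3=10  T4=36  T5=37  T6=21  T7=26  T8=31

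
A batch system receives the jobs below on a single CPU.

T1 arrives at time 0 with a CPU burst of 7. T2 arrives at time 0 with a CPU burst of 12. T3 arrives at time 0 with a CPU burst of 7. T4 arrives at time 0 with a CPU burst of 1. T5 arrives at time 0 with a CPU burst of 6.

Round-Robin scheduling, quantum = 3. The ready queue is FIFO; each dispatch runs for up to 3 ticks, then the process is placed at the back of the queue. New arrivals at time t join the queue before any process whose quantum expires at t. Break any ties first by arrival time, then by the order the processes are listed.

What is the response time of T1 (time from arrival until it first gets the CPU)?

Timeline: | T1 0-3 | T2 3-6 | T3 6-9 | T4 9-10 | T5 10-13 | T1 13-16 | T2 16-19 | T3 19-22 | T5 22-25 | T1 25-26 | T2 26-29 | T3 29-30 | T2 30-33 |
Completion: T1=26  T2=33  T3=30  T4=10  T5=25
Response(T1) = first start − arrival = 0 − 0 = 0

0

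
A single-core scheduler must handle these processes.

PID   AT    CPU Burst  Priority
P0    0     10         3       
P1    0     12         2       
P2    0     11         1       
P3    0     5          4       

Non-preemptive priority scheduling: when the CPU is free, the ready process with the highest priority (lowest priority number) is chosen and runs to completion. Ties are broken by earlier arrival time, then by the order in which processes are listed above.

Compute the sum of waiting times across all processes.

67

Schedule: | P2 0-11 | P1 11-23 | P0 23-33 | P3 33-38 |
Completion: P0=33  P1=23  P2=11  P3=38
Turnaround (C−A): P0=33  P1=23  P2=11  P3=38
Waiting = turnaround − burst: P0=23, P1=11, P2=0, P3=33
Total waiting = 23 + 11 + 0 + 33 = 67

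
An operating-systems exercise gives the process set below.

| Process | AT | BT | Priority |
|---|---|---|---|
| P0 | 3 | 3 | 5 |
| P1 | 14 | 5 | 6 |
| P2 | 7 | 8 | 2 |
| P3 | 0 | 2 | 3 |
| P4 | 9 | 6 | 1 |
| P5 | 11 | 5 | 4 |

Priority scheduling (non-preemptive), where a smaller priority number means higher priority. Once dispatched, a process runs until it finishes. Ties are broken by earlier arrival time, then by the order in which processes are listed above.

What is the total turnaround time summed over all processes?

57

Schedule: | P3 0-2 | idle 2-3 | P0 3-6 | idle 6-7 | P2 7-15 | P4 15-21 | P5 21-26 | P1 26-31 |
Completion: P0=6  P1=31  P2=15  P3=2  P4=21  P5=26
Turnaround (C−A): P0=3  P1=17  P2=8  P3=2  P4=12  P5=15
Turnaround = completion − arrival: P0=3, P1=17, P2=8, P3=2, P4=12, P5=15
Total turnaround = 3 + 17 + 8 + 2 + 12 + 15 = 57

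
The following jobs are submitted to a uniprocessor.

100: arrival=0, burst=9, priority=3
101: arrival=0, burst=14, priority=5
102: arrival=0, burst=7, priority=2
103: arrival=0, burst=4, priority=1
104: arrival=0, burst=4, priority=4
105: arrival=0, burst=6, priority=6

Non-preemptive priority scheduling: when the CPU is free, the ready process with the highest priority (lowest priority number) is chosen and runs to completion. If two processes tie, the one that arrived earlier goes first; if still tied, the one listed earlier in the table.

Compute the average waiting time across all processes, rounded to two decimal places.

16.17

Schedule: | 103 0-4 | 102 4-11 | 100 11-20 | 104 20-24 | 101 24-38 | 105 38-44 |
Completion: 100=20  101=38  102=11  103=4  104=24  105=44
Turnaround (C−A): 100=20  101=38  102=11  103=4  104=24  105=44
Waiting times: 100=11, 101=24, 102=4, 103=0, 104=20, 105=38
Average waiting = (11+24+4+0+20+38) / 6 = 97/6 = 16.17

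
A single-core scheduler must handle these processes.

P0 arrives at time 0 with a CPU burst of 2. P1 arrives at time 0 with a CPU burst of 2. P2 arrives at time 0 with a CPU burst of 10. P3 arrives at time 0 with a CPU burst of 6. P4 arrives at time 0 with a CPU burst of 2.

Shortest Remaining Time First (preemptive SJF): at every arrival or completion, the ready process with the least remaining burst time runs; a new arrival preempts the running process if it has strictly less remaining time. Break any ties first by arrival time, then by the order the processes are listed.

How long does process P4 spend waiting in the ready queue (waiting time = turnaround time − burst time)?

Schedule: | P0 0-2 | P1 2-4 | P4 4-6 | P3 6-12 | P2 12-22 |
Completion: P0=2  P1=4  P2=22  P3=12  P4=6
Waiting(P4) = turnaround − burst = 6 − 2 = 4

4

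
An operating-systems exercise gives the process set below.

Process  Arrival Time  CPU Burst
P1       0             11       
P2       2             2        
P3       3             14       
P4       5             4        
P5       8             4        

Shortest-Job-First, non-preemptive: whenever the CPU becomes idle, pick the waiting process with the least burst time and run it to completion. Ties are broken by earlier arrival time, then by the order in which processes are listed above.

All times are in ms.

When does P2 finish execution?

Gantt: | P1 0-11 | P2 11-13 | P4 13-17 | P5 17-21 | P3 21-35 |
Completion: P1=11  P2=13  P3=35  P4=17  P5=21
Turnaround (C−A): P1=11  P2=11  P3=32  P4=12  P5=13

13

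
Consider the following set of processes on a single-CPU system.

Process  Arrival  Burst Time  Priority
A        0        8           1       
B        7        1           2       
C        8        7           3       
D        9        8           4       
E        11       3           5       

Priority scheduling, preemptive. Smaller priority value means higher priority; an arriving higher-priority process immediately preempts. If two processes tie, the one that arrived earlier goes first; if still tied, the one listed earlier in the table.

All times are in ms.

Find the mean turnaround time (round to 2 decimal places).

Gantt: | A 0-8 | B 8-9 | C 9-16 | D 16-24 | E 24-27 |
Completion: A=8  B=9  C=16  D=24  E=27
Turnaround (C−A): A=8  B=2  C=8  D=15  E=16
Turnaround times: A=8, B=2, C=8, D=15, E=16
Average turnaround = (8+2+8+15+16) / 5 = 49/5 = 9.80

9.80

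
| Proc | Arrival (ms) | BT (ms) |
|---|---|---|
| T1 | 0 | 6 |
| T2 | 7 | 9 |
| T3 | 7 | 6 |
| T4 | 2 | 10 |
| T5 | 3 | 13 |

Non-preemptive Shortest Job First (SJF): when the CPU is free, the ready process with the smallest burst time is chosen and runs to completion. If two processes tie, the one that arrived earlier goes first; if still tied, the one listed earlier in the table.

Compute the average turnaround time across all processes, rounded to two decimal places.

20.00

Gantt: | T1 0-6 | T4 6-16 | T3 16-22 | T2 22-31 | T5 31-44 |
Completion: T1=6  T2=31  T3=22  T4=16  T5=44
Turnaround times: T1=6, T2=24, T3=15, T4=14, T5=41
Average turnaround = (6+24+15+14+41) / 5 = 100/5 = 20.00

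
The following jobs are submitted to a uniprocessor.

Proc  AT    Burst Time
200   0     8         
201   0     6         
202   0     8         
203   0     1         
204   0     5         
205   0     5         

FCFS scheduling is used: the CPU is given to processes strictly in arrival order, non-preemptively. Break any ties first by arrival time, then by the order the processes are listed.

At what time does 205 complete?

33

Gantt: | 200 0-8 | 201 8-14 | 202 14-22 | 203 22-23 | 204 23-28 | 205 28-33 |
Completion: 200=8  201=14  202=22  203=23  204=28  205=33
Turnaround (C−A): 200=8  201=14  202=22  203=23  204=28  205=33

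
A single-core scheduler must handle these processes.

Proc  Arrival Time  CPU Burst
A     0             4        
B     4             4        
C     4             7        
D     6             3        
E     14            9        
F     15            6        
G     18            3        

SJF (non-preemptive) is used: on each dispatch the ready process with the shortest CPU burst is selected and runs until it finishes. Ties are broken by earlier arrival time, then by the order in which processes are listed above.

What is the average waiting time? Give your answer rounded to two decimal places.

4.00

Gantt: | A 0-4 | B 4-8 | D 8-11 | C 11-18 | G 18-21 | F 21-27 | E 27-36 |
Completion: A=4  B=8  C=18  D=11  E=36  F=27  G=21
Waiting times: A=0, B=0, C=7, D=2, E=13, F=6, G=0
Average waiting = (0+0+7+2+13+6+0) / 7 = 28/7 = 4.00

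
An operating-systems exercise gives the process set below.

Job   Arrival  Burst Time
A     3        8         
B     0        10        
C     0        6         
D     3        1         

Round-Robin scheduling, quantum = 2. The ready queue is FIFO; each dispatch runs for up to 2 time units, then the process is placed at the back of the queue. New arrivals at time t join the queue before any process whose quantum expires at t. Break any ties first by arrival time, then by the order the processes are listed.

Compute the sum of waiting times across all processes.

43

Timeline: | B 0-2 | C 2-4 | B 4-6 | A 6-8 | D 8-9 | C 9-11 | B 11-13 | A 13-15 | C 15-17 | B 17-19 | A 19-21 | B 21-23 | A 23-25 |
Completion: A=25  B=23  C=17  D=9
Turnaround (C−A): A=22  B=23  C=17  D=6
Waiting = turnaround − burst: A=14, B=13, C=11, D=5
Total waiting = 14 + 13 + 11 + 5 = 43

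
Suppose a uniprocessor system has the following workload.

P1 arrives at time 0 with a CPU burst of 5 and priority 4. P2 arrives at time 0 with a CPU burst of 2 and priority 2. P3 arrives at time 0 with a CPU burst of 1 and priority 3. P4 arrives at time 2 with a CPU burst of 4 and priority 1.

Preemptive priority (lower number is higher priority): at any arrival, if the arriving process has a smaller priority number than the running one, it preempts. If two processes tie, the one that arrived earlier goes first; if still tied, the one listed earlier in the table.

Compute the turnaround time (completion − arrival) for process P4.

Schedule: | P2 0-2 | P4 2-6 | P3 6-7 | P1 7-12 |
Completion: P1=12  P2=2  P3=7  P4=6
Turnaround(P4) = completion − arrival = 6 − 2 = 4

4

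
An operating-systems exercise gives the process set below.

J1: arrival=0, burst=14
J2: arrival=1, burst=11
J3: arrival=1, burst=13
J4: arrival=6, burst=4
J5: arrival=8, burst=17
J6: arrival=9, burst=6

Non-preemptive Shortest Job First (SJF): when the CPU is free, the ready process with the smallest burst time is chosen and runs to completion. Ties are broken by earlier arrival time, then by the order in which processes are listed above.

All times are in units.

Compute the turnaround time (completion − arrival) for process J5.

Schedule: | J1 0-14 | J4 14-18 | J6 18-24 | J2 24-35 | J3 35-48 | J5 48-65 |
Completion: J1=14  J2=35  J3=48  J4=18  J5=65  J6=24
Turnaround(J5) = completion − arrival = 65 − 8 = 57

57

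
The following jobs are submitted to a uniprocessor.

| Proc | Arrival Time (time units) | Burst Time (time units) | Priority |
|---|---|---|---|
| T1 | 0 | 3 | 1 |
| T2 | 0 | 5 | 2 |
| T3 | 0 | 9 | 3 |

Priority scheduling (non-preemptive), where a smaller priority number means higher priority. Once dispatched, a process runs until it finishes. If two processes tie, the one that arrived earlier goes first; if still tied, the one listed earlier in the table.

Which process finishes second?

Gantt: | T1 0-3 | T2 3-8 | T3 8-17 |
Completion: T1=3  T2=8  T3=17
Turnaround (C−A): T1=3  T2=8  T3=17
Finish order: T1 → T2 → T3

T2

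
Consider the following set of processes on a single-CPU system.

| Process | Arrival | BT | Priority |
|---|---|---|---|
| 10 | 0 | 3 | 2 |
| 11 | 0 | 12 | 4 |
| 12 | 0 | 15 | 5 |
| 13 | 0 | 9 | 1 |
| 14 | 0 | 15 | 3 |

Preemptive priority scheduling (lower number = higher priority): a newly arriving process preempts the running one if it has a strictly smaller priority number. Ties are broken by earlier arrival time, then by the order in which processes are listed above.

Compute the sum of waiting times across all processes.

87

Gantt: | 13 0-9 | 10 9-12 | 14 12-27 | 11 27-39 | 12 39-54 |
Completion: 10=12  11=39  12=54  13=9  14=27
Waiting = turnaround − burst: 10=9, 11=27, 12=39, 13=0, 14=12
Total waiting = 9 + 27 + 39 + 0 + 12 = 87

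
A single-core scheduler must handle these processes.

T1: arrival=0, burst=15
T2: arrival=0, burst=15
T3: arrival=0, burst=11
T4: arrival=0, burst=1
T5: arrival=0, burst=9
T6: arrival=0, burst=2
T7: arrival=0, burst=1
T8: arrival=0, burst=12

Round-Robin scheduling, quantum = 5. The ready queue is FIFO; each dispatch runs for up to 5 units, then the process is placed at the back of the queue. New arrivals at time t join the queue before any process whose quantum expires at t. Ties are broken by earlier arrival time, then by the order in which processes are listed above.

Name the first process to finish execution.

Schedule: | T1 0-5 | T2 5-10 | T3 10-15 | T4 15-16 | T5 16-21 | T6 21-23 | T7 23-24 | T8 24-29 | T1 29-34 | T2 34-39 | T3 39-44 | T5 44-48 | T8 48-53 | T1 53-58 | T2 58-63 | T3 63-64 | T8 64-66 |
Completion: T1=58  T2=63  T3=64  T4=16  T5=48  T6=23  T7=24  T8=66
Finish order: T4 → T6 → T7 → T5 → T1 → T2 → T3 → T8

T4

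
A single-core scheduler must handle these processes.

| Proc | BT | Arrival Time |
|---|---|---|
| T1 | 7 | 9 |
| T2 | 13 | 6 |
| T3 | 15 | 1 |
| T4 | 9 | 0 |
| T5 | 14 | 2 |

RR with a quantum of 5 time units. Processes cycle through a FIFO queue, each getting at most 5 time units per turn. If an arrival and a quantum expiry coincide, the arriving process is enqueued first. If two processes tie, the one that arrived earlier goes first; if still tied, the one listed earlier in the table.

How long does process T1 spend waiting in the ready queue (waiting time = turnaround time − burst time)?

30

Gantt: | T4 0-5 | T3 5-10 | T5 10-15 | T4 15-19 | T2 19-24 | T1 24-29 | T3 29-34 | T5 34-39 | T2 39-44 | T1 44-46 | T3 46-51 | T5 51-55 | T2 55-58 |
Completion: T1=46  T2=58  T3=51  T4=19  T5=55
Waiting(T1) = turnaround − burst = 37 − 7 = 30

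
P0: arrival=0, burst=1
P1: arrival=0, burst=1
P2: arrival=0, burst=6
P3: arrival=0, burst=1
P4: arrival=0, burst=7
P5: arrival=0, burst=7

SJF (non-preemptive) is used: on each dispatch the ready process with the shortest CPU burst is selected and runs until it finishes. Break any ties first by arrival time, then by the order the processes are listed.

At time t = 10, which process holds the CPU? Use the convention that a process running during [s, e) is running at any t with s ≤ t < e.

P4

Timeline: | P0 0-1 | P1 1-2 | P3 2-3 | P2 3-9 | P4 9-16 | P5 16-23 |
Completion: P0=1  P1=2  P2=9  P3=3  P4=16  P5=23
Turnaround (C−A): P0=1  P1=2  P2=9  P3=3  P4=16  P5=23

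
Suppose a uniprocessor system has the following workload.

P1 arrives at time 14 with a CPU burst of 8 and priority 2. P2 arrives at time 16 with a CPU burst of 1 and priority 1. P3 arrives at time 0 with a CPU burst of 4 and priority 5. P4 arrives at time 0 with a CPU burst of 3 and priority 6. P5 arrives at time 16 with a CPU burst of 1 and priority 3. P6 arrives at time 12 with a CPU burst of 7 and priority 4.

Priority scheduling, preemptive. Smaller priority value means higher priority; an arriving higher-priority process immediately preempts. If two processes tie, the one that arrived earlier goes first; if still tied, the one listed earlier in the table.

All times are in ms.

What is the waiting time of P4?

Schedule: | P3 0-4 | P4 4-7 | idle 7-12 | P6 12-14 | P1 14-16 | P2 16-17 | P1 17-23 | P5 23-24 | P6 24-29 |
Completion: P1=23  P2=17  P3=4  P4=7  P5=24  P6=29
Turnaround (C−A): P1=9  P2=1  P3=4  P4=7  P5=8  P6=17
Waiting(P4) = turnaround − burst = 7 − 3 = 4

4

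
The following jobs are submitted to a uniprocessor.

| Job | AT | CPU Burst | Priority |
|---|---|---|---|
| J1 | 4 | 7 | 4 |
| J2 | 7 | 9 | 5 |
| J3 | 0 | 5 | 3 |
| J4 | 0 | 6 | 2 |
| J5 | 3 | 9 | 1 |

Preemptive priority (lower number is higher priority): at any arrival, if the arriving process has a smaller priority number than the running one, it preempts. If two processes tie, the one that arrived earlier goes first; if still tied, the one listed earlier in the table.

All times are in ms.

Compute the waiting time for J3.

Timeline: | J4 0-3 | J5 3-12 | J4 12-15 | J3 15-20 | J1 20-27 | J2 27-36 |
Completion: J1=27  J2=36  J3=20  J4=15  J5=12
Waiting(J3) = turnaround − burst = 20 − 5 = 15

15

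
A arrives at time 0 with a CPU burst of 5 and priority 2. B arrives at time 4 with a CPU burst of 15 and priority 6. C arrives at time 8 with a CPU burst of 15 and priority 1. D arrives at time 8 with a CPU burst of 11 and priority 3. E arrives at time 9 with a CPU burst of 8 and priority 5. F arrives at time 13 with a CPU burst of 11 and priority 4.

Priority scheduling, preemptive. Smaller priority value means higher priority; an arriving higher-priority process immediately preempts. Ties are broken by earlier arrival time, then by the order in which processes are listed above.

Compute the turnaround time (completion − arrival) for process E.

44

Schedule: | A 0-5 | B 5-8 | C 8-23 | D 23-34 | F 34-45 | E 45-53 | B 53-65 |
Completion: A=5  B=65  C=23  D=34  E=53  F=45
Turnaround (C−A): A=5  B=61  C=15  D=26  E=44  F=32
Turnaround(E) = completion − arrival = 53 − 9 = 44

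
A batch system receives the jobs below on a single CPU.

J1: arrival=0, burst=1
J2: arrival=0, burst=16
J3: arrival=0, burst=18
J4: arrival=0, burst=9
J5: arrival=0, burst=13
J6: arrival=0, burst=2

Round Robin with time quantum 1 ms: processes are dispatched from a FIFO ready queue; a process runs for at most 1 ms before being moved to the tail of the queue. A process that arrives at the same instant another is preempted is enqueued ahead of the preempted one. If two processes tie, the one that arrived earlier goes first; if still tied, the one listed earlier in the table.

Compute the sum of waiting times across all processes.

Timeline: | J1 0-1 | J2 1-2 | J3 2-3 | J4 3-4 | J5 4-5 | J6 5-6 | J2 6-7 | J3 7-8 | J4 8-9 | J5 9-10 | J6 10-11 | J2 11-12 | J3 12-13 | J4 13-14 | J5 14-15 | J2 15-16 | J3 16-17 | J4 17-18 | J5 18-19 | J2 19-20 | J3 20-21 | J4 21-22 | J5 22-23 | J2 23-24 | J3 24-25 | J4 25-26 | J5 26-27 | J2 27-28 | J3 28-29 | J4 29-30 | J5 30-31 | J2 31-32 | J3 32-33 | J4 33-34 | J5 34-35 | J2 35-36 | J3 36-37 | J4 37-38 | J5 38-39 | J2 39-40 | J3 40-41 | J5 41-42 | J2 42-43 | J3 43-44 | J5 44-45 | J2 45-46 | J3 46-47 | J5 47-48 | J2 48-49 | J3 49-50 | J5 50-51 | J2 51-52 | J3 52-53 | J2 53-54 | J3 54-55 | J2 55-56 | J3 56-59 |
Completion: J1=1  J2=56  J3=59  J4=38  J5=51  J6=11
Turnaround (C−A): J1=1  J2=56  J3=59  J4=38  J5=51  J6=11
Waiting = turnaround − burst: J1=0, J2=40, J3=41, J4=29, J5=38, J6=9
Total waiting = 0 + 40 + 41 + 29 + 38 + 9 = 157

157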